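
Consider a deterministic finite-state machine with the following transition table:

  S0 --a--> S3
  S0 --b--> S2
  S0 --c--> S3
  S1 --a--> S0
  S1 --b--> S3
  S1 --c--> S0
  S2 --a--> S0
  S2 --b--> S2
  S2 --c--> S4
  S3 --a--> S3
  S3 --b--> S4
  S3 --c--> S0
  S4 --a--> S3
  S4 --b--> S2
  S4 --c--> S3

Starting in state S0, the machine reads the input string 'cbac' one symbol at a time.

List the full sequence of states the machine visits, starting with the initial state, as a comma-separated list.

Answer: S0, S3, S4, S3, S0

Derivation:
Start: S0
  read 'c': S0 --c--> S3
  read 'b': S3 --b--> S4
  read 'a': S4 --a--> S3
  read 'c': S3 --c--> S0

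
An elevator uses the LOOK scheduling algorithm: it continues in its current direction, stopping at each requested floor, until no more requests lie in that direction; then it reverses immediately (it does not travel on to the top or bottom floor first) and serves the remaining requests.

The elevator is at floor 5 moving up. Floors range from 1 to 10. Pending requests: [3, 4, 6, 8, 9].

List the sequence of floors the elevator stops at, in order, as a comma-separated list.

Current: 5, moving UP
Serve above first (ascending): [6, 8, 9]
Then reverse, serve below (descending): [4, 3]

Answer: 6, 8, 9, 4, 3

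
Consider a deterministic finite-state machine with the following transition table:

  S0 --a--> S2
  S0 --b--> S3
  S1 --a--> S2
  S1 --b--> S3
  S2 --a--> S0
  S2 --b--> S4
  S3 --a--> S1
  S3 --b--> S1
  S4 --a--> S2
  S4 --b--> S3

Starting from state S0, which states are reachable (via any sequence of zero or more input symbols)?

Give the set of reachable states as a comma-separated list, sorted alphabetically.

BFS from S0:
  visit S0: S0--a-->S2 (new), S0--b-->S3 (new)
  visit S2: S2--a-->S0 (seen), S2--b-->S4 (new)
  visit S3: S3--a-->S1 (new), S3--b-->S1 (seen)
  visit S4: S4--a-->S2 (seen), S4--b-->S3 (seen)
  visit S1: S1--a-->S2 (seen), S1--b-->S3 (seen)

Answer: S0, S1, S2, S3, S4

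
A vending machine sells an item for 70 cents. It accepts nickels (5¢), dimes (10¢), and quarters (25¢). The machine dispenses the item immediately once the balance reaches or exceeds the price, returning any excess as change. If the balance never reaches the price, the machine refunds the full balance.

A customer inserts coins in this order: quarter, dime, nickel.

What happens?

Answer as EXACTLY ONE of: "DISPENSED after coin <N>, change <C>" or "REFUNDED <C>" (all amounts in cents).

Answer: REFUNDED 40

Derivation:
Price: 70¢
Coin 1 (quarter, 25¢): balance = 25¢
Coin 2 (dime, 10¢): balance = 35¢
Coin 3 (nickel, 5¢): balance = 40¢
All coins inserted, balance 40¢ < price 70¢ → REFUND 40¢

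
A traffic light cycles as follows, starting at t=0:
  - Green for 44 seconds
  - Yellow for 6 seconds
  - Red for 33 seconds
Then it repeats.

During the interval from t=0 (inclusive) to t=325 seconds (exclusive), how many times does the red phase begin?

Cycle = 44+6+33 = 83s
red phase starts at t = k*83 + 50 for k=0,1,2,...
Need k*83+50 < 325 → k < 3.313
k ∈ {0, ..., 3} → 4 starts

Answer: 4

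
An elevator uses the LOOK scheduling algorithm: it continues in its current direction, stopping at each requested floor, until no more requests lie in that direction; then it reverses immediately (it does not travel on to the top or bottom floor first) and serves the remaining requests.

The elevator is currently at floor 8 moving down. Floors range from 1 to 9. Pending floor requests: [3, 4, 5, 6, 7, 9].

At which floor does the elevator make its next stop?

Answer: 7

Derivation:
Current floor: 8, direction: down
Requests above: [9]
Requests below: [3, 4, 5, 6, 7]
Moving down and requests lie below → nearest below is max([3, 4, 5, 6, 7]) = 7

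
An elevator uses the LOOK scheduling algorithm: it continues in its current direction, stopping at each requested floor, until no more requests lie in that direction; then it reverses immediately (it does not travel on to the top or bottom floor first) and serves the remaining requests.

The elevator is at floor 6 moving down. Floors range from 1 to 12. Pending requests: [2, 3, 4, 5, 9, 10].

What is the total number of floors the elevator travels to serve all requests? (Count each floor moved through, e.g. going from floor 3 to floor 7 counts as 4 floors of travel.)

Start at floor 6 moving down, LOOK stop order: [5, 4, 3, 2, 9, 10]
  6 → 5: |5-6| = 1, total = 1
  5 → 4: |4-5| = 1, total = 2
  4 → 3: |3-4| = 1, total = 3
  3 → 2: |2-3| = 1, total = 4
  2 → 9: |9-2| = 7, total = 11
  9 → 10: |10-9| = 1, total = 12

Answer: 12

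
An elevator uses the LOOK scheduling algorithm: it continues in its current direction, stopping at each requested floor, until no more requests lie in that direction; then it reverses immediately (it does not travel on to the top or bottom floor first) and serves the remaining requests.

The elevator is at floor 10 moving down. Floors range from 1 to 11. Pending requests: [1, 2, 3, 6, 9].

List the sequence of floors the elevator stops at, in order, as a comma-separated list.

Current: 10, moving DOWN
Serve below first (descending): [9, 6, 3, 2, 1]
Then reverse, serve above (ascending): []

Answer: 9, 6, 3, 2, 1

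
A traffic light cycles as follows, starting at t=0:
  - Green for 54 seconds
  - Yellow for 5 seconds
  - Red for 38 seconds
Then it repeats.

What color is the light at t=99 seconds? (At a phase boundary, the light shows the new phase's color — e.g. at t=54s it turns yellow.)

Answer: green

Derivation:
Cycle length = 54 + 5 + 38 = 97s
t = 99, phase_t = 99 mod 97 = 2
2 < 54 (green end) → GREEN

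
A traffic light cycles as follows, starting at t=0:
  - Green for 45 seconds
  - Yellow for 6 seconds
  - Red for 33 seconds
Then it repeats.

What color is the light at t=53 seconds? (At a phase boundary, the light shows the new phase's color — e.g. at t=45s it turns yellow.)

Answer: red

Derivation:
Cycle length = 45 + 6 + 33 = 84s
t = 53, phase_t = 53 mod 84 = 53
53 >= 51 → RED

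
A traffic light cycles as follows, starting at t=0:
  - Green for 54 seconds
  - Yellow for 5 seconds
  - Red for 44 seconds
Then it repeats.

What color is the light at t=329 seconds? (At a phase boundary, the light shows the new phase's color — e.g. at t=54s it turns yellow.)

Cycle length = 54 + 5 + 44 = 103s
t = 329, phase_t = 329 mod 103 = 20
20 < 54 (green end) → GREEN

Answer: green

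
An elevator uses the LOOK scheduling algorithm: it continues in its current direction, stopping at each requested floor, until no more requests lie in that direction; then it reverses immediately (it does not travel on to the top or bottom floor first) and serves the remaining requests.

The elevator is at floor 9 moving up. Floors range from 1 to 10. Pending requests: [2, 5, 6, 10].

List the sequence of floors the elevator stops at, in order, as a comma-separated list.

Current: 9, moving UP
Serve above first (ascending): [10]
Then reverse, serve below (descending): [6, 5, 2]

Answer: 10, 6, 5, 2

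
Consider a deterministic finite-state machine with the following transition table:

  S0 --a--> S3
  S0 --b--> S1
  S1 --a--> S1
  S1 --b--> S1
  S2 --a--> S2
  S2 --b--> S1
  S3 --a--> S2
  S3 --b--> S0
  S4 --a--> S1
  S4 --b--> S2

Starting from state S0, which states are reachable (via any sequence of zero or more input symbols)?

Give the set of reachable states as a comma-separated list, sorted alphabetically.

Answer: S0, S1, S2, S3

Derivation:
BFS from S0:
  visit S0: S0--a-->S3 (new), S0--b-->S1 (new)
  visit S3: S3--a-->S2 (new), S3--b-->S0 (seen)
  visit S1: S1--a-->S1 (seen), S1--b-->S1 (seen)
  visit S2: S2--a-->S2 (seen), S2--b-->S1 (seen)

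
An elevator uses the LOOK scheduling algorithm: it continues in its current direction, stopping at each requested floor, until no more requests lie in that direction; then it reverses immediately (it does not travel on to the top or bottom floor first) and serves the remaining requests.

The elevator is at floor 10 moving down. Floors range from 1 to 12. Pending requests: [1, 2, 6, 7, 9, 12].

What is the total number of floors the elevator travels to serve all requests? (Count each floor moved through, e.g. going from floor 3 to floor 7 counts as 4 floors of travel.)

Start at floor 10 moving down, LOOK stop order: [9, 7, 6, 2, 1, 12]
  10 → 9: |9-10| = 1, total = 1
  9 → 7: |7-9| = 2, total = 3
  7 → 6: |6-7| = 1, total = 4
  6 → 2: |2-6| = 4, total = 8
  2 → 1: |1-2| = 1, total = 9
  1 → 12: |12-1| = 11, total = 20

Answer: 20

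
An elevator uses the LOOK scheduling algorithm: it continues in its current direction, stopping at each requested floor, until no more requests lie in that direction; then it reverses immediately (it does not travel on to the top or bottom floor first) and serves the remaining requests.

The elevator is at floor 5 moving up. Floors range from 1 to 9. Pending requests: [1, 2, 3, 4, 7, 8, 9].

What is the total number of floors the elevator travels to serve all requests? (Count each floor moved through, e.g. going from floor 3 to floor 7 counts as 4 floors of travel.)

Answer: 12

Derivation:
Start at floor 5 moving up, LOOK stop order: [7, 8, 9, 4, 3, 2, 1]
  5 → 7: |7-5| = 2, total = 2
  7 → 8: |8-7| = 1, total = 3
  8 → 9: |9-8| = 1, total = 4
  9 → 4: |4-9| = 5, total = 9
  4 → 3: |3-4| = 1, total = 10
  3 → 2: |2-3| = 1, total = 11
  2 → 1: |1-2| = 1, total = 12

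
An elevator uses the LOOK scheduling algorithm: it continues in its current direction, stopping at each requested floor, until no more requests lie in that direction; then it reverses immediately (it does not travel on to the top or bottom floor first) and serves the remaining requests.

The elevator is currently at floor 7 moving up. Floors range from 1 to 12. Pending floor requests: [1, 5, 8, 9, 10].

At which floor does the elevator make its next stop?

Current floor: 7, direction: up
Requests above: [8, 9, 10]
Requests below: [1, 5]
Moving up and requests lie above → nearest above is min([8, 9, 10]) = 8

Answer: 8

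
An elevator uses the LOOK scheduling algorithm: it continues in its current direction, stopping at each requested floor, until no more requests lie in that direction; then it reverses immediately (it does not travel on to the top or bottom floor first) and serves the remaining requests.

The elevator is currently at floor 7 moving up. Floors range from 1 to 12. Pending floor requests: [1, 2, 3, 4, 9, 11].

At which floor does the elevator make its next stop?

Answer: 9

Derivation:
Current floor: 7, direction: up
Requests above: [9, 11]
Requests below: [1, 2, 3, 4]
Moving up and requests lie above → nearest above is min([9, 11]) = 9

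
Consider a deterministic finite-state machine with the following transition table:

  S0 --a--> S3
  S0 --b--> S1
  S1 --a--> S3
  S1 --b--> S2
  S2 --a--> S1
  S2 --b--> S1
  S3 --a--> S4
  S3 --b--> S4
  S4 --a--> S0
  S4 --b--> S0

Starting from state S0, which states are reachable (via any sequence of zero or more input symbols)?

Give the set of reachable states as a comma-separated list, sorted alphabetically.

Answer: S0, S1, S2, S3, S4

Derivation:
BFS from S0:
  visit S0: S0--a-->S3 (new), S0--b-->S1 (new)
  visit S3: S3--a-->S4 (new), S3--b-->S4 (seen)
  visit S1: S1--a-->S3 (seen), S1--b-->S2 (new)
  visit S4: S4--a-->S0 (seen), S4--b-->S0 (seen)
  visit S2: S2--a-->S1 (seen), S2--b-->S1 (seen)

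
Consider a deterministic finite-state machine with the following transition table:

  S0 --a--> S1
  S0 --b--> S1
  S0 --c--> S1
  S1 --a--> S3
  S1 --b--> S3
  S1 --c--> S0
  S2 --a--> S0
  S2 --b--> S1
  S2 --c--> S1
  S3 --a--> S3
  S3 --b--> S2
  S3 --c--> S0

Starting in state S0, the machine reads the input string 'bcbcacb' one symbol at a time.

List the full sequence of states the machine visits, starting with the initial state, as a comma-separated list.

Start: S0
  read 'b': S0 --b--> S1
  read 'c': S1 --c--> S0
  read 'b': S0 --b--> S1
  read 'c': S1 --c--> S0
  read 'a': S0 --a--> S1
  read 'c': S1 --c--> S0
  read 'b': S0 --b--> S1

Answer: S0, S1, S0, S1, S0, S1, S0, S1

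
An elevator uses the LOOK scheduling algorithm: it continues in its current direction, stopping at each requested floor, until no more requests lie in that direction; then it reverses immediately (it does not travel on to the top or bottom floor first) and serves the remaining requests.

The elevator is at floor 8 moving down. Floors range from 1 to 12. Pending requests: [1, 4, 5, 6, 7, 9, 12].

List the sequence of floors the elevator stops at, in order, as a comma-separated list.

Answer: 7, 6, 5, 4, 1, 9, 12

Derivation:
Current: 8, moving DOWN
Serve below first (descending): [7, 6, 5, 4, 1]
Then reverse, serve above (ascending): [9, 12]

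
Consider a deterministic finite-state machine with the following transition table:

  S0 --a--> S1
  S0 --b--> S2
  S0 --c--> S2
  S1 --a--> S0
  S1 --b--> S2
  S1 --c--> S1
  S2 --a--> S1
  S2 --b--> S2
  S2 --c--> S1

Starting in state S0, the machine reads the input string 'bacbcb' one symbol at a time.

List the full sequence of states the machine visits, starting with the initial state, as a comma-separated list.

Start: S0
  read 'b': S0 --b--> S2
  read 'a': S2 --a--> S1
  read 'c': S1 --c--> S1
  read 'b': S1 --b--> S2
  read 'c': S2 --c--> S1
  read 'b': S1 --b--> S2

Answer: S0, S2, S1, S1, S2, S1, S2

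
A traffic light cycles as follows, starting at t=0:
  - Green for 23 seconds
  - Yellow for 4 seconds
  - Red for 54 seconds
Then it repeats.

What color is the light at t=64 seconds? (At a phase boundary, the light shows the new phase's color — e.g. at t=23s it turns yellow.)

Answer: red

Derivation:
Cycle length = 23 + 4 + 54 = 81s
t = 64, phase_t = 64 mod 81 = 64
64 >= 27 → RED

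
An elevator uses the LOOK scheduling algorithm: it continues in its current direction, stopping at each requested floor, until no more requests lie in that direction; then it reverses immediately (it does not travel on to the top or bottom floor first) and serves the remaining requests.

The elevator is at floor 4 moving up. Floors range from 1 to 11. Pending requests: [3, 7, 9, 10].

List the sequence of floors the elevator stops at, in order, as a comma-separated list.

Current: 4, moving UP
Serve above first (ascending): [7, 9, 10]
Then reverse, serve below (descending): [3]

Answer: 7, 9, 10, 3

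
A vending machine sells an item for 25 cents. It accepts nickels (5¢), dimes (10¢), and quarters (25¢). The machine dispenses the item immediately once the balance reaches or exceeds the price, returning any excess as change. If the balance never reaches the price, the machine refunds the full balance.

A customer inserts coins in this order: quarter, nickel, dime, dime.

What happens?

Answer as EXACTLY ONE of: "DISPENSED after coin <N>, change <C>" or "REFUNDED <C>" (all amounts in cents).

Answer: DISPENSED after coin 1, change 0

Derivation:
Price: 25¢
Coin 1 (quarter, 25¢): balance = 25¢
  → balance >= price → DISPENSE, change = 25 - 25 = 0¢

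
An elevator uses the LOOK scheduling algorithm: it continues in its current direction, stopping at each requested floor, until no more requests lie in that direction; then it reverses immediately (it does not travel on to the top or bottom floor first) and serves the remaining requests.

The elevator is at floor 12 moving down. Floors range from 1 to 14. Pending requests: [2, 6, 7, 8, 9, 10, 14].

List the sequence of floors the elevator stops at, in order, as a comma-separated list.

Answer: 10, 9, 8, 7, 6, 2, 14

Derivation:
Current: 12, moving DOWN
Serve below first (descending): [10, 9, 8, 7, 6, 2]
Then reverse, serve above (ascending): [14]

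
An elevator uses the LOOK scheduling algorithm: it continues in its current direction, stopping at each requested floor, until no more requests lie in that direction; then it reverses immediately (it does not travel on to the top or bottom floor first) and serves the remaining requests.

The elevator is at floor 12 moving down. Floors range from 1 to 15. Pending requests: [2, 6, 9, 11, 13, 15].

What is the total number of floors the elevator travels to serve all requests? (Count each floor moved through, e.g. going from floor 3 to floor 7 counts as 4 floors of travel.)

Answer: 23

Derivation:
Start at floor 12 moving down, LOOK stop order: [11, 9, 6, 2, 13, 15]
  12 → 11: |11-12| = 1, total = 1
  11 → 9: |9-11| = 2, total = 3
  9 → 6: |6-9| = 3, total = 6
  6 → 2: |2-6| = 4, total = 10
  2 → 13: |13-2| = 11, total = 21
  13 → 15: |15-13| = 2, total = 23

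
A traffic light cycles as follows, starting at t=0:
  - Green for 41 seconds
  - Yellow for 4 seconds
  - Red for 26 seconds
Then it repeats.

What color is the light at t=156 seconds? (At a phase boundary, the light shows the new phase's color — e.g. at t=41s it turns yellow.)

Answer: green

Derivation:
Cycle length = 41 + 4 + 26 = 71s
t = 156, phase_t = 156 mod 71 = 14
14 < 41 (green end) → GREEN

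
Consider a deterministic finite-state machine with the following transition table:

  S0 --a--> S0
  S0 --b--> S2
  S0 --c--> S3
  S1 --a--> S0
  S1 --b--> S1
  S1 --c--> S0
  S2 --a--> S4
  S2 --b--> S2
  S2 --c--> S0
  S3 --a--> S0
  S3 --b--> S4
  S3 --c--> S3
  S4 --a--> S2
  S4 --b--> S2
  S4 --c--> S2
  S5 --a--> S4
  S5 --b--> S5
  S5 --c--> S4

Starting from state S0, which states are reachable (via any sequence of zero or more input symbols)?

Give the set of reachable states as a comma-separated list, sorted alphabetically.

Answer: S0, S2, S3, S4

Derivation:
BFS from S0:
  visit S0: S0--a-->S0 (seen), S0--b-->S2 (new), S0--c-->S3 (new)
  visit S2: S2--a-->S4 (new), S2--b-->S2 (seen), S2--c-->S0 (seen)
  visit S3: S3--a-->S0 (seen), S3--b-->S4 (seen), S3--c-->S3 (seen)
  visit S4: S4--a-->S2 (seen), S4--b-->S2 (seen), S4--c-->S2 (seen)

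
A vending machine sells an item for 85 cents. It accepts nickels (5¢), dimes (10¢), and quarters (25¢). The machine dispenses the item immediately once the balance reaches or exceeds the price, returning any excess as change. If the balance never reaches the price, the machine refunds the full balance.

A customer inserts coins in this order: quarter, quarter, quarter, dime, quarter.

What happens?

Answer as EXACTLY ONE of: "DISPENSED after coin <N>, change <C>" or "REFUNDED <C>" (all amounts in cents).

Answer: DISPENSED after coin 4, change 0

Derivation:
Price: 85¢
Coin 1 (quarter, 25¢): balance = 25¢
Coin 2 (quarter, 25¢): balance = 50¢
Coin 3 (quarter, 25¢): balance = 75¢
Coin 4 (dime, 10¢): balance = 85¢
  → balance >= price → DISPENSE, change = 85 - 85 = 0¢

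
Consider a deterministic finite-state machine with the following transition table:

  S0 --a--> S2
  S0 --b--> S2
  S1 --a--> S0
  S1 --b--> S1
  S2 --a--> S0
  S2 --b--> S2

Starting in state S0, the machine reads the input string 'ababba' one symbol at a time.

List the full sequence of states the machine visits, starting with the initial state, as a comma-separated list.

Answer: S0, S2, S2, S0, S2, S2, S0

Derivation:
Start: S0
  read 'a': S0 --a--> S2
  read 'b': S2 --b--> S2
  read 'a': S2 --a--> S0
  read 'b': S0 --b--> S2
  read 'b': S2 --b--> S2
  read 'a': S2 --a--> S0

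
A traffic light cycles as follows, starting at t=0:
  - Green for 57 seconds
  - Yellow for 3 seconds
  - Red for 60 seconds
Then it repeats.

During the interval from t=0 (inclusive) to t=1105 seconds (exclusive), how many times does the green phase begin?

Cycle = 57+3+60 = 120s
green phase starts at t = k*120 + 0 for k=0,1,2,...
Need k*120+0 < 1105 → k < 9.208
k ∈ {0, ..., 9} → 10 starts

Answer: 10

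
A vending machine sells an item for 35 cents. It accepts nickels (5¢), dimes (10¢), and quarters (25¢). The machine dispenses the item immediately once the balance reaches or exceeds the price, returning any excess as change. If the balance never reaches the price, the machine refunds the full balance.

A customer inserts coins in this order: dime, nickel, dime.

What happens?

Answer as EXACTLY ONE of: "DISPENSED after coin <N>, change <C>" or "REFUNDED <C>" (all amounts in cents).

Price: 35¢
Coin 1 (dime, 10¢): balance = 10¢
Coin 2 (nickel, 5¢): balance = 15¢
Coin 3 (dime, 10¢): balance = 25¢
All coins inserted, balance 25¢ < price 35¢ → REFUND 25¢

Answer: REFUNDED 25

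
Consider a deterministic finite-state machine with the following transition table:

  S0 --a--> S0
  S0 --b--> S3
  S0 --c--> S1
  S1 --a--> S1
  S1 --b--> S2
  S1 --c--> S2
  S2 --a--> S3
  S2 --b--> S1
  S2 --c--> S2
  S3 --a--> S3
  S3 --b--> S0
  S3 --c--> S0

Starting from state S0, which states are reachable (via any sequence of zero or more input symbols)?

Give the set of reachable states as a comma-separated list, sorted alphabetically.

Answer: S0, S1, S2, S3

Derivation:
BFS from S0:
  visit S0: S0--a-->S0 (seen), S0--b-->S3 (new), S0--c-->S1 (new)
  visit S3: S3--a-->S3 (seen), S3--b-->S0 (seen), S3--c-->S0 (seen)
  visit S1: S1--a-->S1 (seen), S1--b-->S2 (new), S1--c-->S2 (seen)
  visit S2: S2--a-->S3 (seen), S2--b-->S1 (seen), S2--c-->S2 (seen)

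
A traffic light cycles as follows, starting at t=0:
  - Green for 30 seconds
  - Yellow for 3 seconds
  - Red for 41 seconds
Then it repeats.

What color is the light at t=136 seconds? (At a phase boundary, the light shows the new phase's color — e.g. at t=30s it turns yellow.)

Cycle length = 30 + 3 + 41 = 74s
t = 136, phase_t = 136 mod 74 = 62
62 >= 33 → RED

Answer: red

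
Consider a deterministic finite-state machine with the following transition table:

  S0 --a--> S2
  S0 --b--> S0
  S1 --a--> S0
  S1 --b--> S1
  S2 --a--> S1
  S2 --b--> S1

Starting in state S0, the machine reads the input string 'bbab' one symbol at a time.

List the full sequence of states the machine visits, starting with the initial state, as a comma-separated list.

Start: S0
  read 'b': S0 --b--> S0
  read 'b': S0 --b--> S0
  read 'a': S0 --a--> S2
  read 'b': S2 --b--> S1

Answer: S0, S0, S0, S2, S1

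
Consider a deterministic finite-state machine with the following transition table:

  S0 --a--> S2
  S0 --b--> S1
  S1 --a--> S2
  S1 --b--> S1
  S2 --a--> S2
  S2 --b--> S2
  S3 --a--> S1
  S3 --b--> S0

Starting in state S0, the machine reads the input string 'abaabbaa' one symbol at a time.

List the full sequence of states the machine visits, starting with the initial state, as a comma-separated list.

Start: S0
  read 'a': S0 --a--> S2
  read 'b': S2 --b--> S2
  read 'a': S2 --a--> S2
  read 'a': S2 --a--> S2
  read 'b': S2 --b--> S2
  read 'b': S2 --b--> S2
  read 'a': S2 --a--> S2
  read 'a': S2 --a--> S2

Answer: S0, S2, S2, S2, S2, S2, S2, S2, S2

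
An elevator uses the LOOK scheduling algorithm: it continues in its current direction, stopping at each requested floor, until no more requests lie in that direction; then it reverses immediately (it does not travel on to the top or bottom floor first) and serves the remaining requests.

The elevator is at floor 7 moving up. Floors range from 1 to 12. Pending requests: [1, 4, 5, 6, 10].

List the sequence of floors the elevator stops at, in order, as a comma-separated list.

Current: 7, moving UP
Serve above first (ascending): [10]
Then reverse, serve below (descending): [6, 5, 4, 1]

Answer: 10, 6, 5, 4, 1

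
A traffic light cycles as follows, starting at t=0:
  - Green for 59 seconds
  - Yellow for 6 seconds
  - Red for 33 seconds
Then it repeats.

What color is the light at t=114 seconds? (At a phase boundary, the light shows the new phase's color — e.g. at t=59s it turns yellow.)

Cycle length = 59 + 6 + 33 = 98s
t = 114, phase_t = 114 mod 98 = 16
16 < 59 (green end) → GREEN

Answer: green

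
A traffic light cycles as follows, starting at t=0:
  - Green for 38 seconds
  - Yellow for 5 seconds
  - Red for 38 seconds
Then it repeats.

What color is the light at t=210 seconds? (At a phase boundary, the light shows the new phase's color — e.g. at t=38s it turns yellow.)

Cycle length = 38 + 5 + 38 = 81s
t = 210, phase_t = 210 mod 81 = 48
48 >= 43 → RED

Answer: red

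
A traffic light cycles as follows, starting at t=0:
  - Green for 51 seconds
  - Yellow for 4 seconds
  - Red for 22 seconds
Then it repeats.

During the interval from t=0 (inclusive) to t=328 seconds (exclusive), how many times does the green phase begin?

Answer: 5

Derivation:
Cycle = 51+4+22 = 77s
green phase starts at t = k*77 + 0 for k=0,1,2,...
Need k*77+0 < 328 → k < 4.260
k ∈ {0, ..., 4} → 5 starts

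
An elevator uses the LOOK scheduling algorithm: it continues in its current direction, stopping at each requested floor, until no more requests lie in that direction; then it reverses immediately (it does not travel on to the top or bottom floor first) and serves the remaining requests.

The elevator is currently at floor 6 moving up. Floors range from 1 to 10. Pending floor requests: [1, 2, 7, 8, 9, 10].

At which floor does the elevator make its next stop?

Current floor: 6, direction: up
Requests above: [7, 8, 9, 10]
Requests below: [1, 2]
Moving up and requests lie above → nearest above is min([7, 8, 9, 10]) = 7

Answer: 7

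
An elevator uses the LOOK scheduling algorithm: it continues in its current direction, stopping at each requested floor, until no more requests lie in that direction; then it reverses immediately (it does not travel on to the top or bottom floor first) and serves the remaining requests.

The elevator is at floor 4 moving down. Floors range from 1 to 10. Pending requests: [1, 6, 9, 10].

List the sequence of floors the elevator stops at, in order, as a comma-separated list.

Answer: 1, 6, 9, 10

Derivation:
Current: 4, moving DOWN
Serve below first (descending): [1]
Then reverse, serve above (ascending): [6, 9, 10]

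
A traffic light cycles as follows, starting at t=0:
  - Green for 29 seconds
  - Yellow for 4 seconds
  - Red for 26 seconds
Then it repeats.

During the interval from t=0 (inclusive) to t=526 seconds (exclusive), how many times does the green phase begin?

Answer: 9

Derivation:
Cycle = 29+4+26 = 59s
green phase starts at t = k*59 + 0 for k=0,1,2,...
Need k*59+0 < 526 → k < 8.915
k ∈ {0, ..., 8} → 9 starts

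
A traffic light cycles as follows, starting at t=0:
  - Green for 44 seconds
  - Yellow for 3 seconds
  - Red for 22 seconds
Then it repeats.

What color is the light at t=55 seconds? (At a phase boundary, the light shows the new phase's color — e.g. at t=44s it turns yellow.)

Cycle length = 44 + 3 + 22 = 69s
t = 55, phase_t = 55 mod 69 = 55
55 >= 47 → RED

Answer: red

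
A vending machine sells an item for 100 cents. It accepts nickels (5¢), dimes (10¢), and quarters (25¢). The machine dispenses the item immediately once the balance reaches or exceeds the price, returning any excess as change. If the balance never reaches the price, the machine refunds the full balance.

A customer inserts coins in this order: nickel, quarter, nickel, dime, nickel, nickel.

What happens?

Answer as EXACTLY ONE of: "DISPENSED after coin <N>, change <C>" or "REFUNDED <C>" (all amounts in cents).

Price: 100¢
Coin 1 (nickel, 5¢): balance = 5¢
Coin 2 (quarter, 25¢): balance = 30¢
Coin 3 (nickel, 5¢): balance = 35¢
Coin 4 (dime, 10¢): balance = 45¢
Coin 5 (nickel, 5¢): balance = 50¢
Coin 6 (nickel, 5¢): balance = 55¢
All coins inserted, balance 55¢ < price 100¢ → REFUND 55¢

Answer: REFUNDED 55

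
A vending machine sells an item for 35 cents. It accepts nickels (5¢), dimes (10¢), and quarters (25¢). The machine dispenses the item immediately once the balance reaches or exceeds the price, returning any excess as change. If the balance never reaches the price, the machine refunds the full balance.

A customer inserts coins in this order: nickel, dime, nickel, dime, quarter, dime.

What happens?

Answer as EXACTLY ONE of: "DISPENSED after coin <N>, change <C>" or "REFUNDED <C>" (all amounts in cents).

Price: 35¢
Coin 1 (nickel, 5¢): balance = 5¢
Coin 2 (dime, 10¢): balance = 15¢
Coin 3 (nickel, 5¢): balance = 20¢
Coin 4 (dime, 10¢): balance = 30¢
Coin 5 (quarter, 25¢): balance = 55¢
  → balance >= price → DISPENSE, change = 55 - 35 = 20¢

Answer: DISPENSED after coin 5, change 20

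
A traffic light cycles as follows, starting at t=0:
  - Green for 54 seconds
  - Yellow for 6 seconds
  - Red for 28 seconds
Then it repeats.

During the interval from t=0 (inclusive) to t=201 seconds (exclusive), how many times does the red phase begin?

Cycle = 54+6+28 = 88s
red phase starts at t = k*88 + 60 for k=0,1,2,...
Need k*88+60 < 201 → k < 1.602
k ∈ {0, ..., 1} → 2 starts

Answer: 2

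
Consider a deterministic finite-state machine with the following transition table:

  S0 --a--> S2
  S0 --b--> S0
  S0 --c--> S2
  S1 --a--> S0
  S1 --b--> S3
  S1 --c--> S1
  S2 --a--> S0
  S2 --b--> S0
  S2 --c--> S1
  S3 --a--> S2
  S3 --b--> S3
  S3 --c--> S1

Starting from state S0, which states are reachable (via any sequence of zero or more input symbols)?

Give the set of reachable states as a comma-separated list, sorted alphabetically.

Answer: S0, S1, S2, S3

Derivation:
BFS from S0:
  visit S0: S0--a-->S2 (new), S0--b-->S0 (seen), S0--c-->S2 (seen)
  visit S2: S2--a-->S0 (seen), S2--b-->S0 (seen), S2--c-->S1 (new)
  visit S1: S1--a-->S0 (seen), S1--b-->S3 (new), S1--c-->S1 (seen)
  visit S3: S3--a-->S2 (seen), S3--b-->S3 (seen), S3--c-->S1 (seen)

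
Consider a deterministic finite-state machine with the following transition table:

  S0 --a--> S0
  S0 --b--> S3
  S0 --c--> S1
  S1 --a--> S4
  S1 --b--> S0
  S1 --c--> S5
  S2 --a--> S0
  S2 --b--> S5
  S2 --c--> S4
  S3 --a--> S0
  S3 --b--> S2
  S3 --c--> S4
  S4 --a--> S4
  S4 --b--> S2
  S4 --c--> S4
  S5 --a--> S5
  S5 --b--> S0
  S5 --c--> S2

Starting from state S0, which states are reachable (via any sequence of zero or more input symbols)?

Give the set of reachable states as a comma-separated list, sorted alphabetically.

BFS from S0:
  visit S0: S0--a-->S0 (seen), S0--b-->S3 (new), S0--c-->S1 (new)
  visit S3: S3--a-->S0 (seen), S3--b-->S2 (new), S3--c-->S4 (new)
  visit S1: S1--a-->S4 (seen), S1--b-->S0 (seen), S1--c-->S5 (new)
  visit S2: S2--a-->S0 (seen), S2--b-->S5 (seen), S2--c-->S4 (seen)
  visit S4: S4--a-->S4 (seen), S4--b-->S2 (seen), S4--c-->S4 (seen)
  visit S5: S5--a-->S5 (seen), S5--b-->S0 (seen), S5--c-->S2 (seen)

Answer: S0, S1, S2, S3, S4, S5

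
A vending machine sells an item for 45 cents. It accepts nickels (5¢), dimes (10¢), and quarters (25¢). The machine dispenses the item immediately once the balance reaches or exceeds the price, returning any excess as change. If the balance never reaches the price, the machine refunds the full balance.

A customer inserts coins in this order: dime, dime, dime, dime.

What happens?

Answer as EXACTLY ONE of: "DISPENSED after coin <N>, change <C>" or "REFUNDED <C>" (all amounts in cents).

Price: 45¢
Coin 1 (dime, 10¢): balance = 10¢
Coin 2 (dime, 10¢): balance = 20¢
Coin 3 (dime, 10¢): balance = 30¢
Coin 4 (dime, 10¢): balance = 40¢
All coins inserted, balance 40¢ < price 45¢ → REFUND 40¢

Answer: REFUNDED 40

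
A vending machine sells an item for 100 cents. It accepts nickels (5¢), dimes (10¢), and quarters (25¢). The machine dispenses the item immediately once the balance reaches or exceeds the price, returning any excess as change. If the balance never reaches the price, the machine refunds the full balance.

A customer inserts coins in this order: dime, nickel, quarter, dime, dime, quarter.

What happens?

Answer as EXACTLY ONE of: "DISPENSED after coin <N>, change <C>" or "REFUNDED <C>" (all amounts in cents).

Answer: REFUNDED 85

Derivation:
Price: 100¢
Coin 1 (dime, 10¢): balance = 10¢
Coin 2 (nickel, 5¢): balance = 15¢
Coin 3 (quarter, 25¢): balance = 40¢
Coin 4 (dime, 10¢): balance = 50¢
Coin 5 (dime, 10¢): balance = 60¢
Coin 6 (quarter, 25¢): balance = 85¢
All coins inserted, balance 85¢ < price 100¢ → REFUND 85¢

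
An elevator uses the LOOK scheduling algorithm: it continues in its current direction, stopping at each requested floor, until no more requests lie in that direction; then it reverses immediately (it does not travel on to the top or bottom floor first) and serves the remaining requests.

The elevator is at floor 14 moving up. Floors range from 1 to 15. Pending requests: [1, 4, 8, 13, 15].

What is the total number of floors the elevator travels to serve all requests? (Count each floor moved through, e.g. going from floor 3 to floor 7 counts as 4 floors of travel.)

Answer: 15

Derivation:
Start at floor 14 moving up, LOOK stop order: [15, 13, 8, 4, 1]
  14 → 15: |15-14| = 1, total = 1
  15 → 13: |13-15| = 2, total = 3
  13 → 8: |8-13| = 5, total = 8
  8 → 4: |4-8| = 4, total = 12
  4 → 1: |1-4| = 3, total = 15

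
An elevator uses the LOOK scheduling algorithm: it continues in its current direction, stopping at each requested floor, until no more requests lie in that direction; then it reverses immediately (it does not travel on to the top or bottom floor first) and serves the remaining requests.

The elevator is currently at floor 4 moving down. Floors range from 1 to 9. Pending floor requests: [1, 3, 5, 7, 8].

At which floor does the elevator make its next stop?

Answer: 3

Derivation:
Current floor: 4, direction: down
Requests above: [5, 7, 8]
Requests below: [1, 3]
Moving down and requests lie below → nearest below is max([1, 3]) = 3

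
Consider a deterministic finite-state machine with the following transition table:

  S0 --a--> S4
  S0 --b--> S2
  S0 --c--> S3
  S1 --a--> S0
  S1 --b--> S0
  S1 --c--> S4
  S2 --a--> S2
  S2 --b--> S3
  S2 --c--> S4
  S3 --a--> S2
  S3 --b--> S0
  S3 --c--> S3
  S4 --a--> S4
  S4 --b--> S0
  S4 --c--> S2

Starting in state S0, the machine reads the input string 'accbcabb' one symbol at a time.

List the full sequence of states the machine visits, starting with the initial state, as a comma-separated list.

Answer: S0, S4, S2, S4, S0, S3, S2, S3, S0

Derivation:
Start: S0
  read 'a': S0 --a--> S4
  read 'c': S4 --c--> S2
  read 'c': S2 --c--> S4
  read 'b': S4 --b--> S0
  read 'c': S0 --c--> S3
  read 'a': S3 --a--> S2
  read 'b': S2 --b--> S3
  read 'b': S3 --b--> S0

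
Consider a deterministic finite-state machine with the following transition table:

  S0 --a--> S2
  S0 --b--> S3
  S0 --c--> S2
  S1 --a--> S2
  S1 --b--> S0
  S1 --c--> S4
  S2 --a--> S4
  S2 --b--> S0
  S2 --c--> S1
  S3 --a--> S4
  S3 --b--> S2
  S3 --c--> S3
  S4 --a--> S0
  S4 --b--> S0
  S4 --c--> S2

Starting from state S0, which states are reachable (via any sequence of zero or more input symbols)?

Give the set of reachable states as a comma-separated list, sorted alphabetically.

Answer: S0, S1, S2, S3, S4

Derivation:
BFS from S0:
  visit S0: S0--a-->S2 (new), S0--b-->S3 (new), S0--c-->S2 (seen)
  visit S2: S2--a-->S4 (new), S2--b-->S0 (seen), S2--c-->S1 (new)
  visit S3: S3--a-->S4 (seen), S3--b-->S2 (seen), S3--c-->S3 (seen)
  visit S4: S4--a-->S0 (seen), S4--b-->S0 (seen), S4--c-->S2 (seen)
  visit S1: S1--a-->S2 (seen), S1--b-->S0 (seen), S1--c-->S4 (seen)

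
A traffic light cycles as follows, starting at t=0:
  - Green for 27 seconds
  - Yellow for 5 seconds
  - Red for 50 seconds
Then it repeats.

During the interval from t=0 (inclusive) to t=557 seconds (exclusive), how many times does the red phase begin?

Answer: 7

Derivation:
Cycle = 27+5+50 = 82s
red phase starts at t = k*82 + 32 for k=0,1,2,...
Need k*82+32 < 557 → k < 6.402
k ∈ {0, ..., 6} → 7 starts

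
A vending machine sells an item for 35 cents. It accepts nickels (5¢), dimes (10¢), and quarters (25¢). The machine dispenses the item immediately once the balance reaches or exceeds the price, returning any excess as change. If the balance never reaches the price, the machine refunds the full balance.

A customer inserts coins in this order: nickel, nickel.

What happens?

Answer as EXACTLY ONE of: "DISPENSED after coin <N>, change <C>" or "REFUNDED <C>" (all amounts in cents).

Price: 35¢
Coin 1 (nickel, 5¢): balance = 5¢
Coin 2 (nickel, 5¢): balance = 10¢
All coins inserted, balance 10¢ < price 35¢ → REFUND 10¢

Answer: REFUNDED 10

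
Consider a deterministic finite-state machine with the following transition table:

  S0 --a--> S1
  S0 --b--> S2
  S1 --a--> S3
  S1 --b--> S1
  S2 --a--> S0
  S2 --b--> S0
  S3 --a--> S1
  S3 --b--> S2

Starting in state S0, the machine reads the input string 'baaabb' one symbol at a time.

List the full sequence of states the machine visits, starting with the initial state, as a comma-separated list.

Answer: S0, S2, S0, S1, S3, S2, S0

Derivation:
Start: S0
  read 'b': S0 --b--> S2
  read 'a': S2 --a--> S0
  read 'a': S0 --a--> S1
  read 'a': S1 --a--> S3
  read 'b': S3 --b--> S2
  read 'b': S2 --b--> S0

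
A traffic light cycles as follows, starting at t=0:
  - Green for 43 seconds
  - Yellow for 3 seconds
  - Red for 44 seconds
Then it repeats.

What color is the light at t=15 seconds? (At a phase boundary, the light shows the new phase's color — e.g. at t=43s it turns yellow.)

Answer: green

Derivation:
Cycle length = 43 + 3 + 44 = 90s
t = 15, phase_t = 15 mod 90 = 15
15 < 43 (green end) → GREEN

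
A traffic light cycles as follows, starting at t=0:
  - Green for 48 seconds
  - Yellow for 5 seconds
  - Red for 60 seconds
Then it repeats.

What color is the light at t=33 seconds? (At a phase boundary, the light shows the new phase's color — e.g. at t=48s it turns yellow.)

Answer: green

Derivation:
Cycle length = 48 + 5 + 60 = 113s
t = 33, phase_t = 33 mod 113 = 33
33 < 48 (green end) → GREEN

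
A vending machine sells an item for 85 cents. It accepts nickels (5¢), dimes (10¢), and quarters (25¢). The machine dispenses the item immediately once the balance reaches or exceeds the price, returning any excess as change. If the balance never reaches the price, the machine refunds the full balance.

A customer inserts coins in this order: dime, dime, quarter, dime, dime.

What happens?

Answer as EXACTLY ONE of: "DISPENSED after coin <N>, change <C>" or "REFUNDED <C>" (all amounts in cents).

Price: 85¢
Coin 1 (dime, 10¢): balance = 10¢
Coin 2 (dime, 10¢): balance = 20¢
Coin 3 (quarter, 25¢): balance = 45¢
Coin 4 (dime, 10¢): balance = 55¢
Coin 5 (dime, 10¢): balance = 65¢
All coins inserted, balance 65¢ < price 85¢ → REFUND 65¢

Answer: REFUNDED 65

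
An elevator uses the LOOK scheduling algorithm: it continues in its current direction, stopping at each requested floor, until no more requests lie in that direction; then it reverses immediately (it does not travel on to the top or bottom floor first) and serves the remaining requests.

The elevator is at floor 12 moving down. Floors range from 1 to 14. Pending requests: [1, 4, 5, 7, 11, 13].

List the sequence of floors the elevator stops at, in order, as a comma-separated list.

Current: 12, moving DOWN
Serve below first (descending): [11, 7, 5, 4, 1]
Then reverse, serve above (ascending): [13]

Answer: 11, 7, 5, 4, 1, 13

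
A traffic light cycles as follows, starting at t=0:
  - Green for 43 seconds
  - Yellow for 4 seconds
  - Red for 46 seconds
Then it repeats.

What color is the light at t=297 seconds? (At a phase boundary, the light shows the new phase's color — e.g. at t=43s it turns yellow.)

Answer: green

Derivation:
Cycle length = 43 + 4 + 46 = 93s
t = 297, phase_t = 297 mod 93 = 18
18 < 43 (green end) → GREEN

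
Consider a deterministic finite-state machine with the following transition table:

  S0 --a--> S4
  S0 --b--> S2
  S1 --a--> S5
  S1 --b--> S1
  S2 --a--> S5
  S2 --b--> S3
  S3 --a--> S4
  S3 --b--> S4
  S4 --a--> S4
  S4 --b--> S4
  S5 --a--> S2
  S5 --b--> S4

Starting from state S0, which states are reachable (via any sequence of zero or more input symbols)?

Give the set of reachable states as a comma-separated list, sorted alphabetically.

Answer: S0, S2, S3, S4, S5

Derivation:
BFS from S0:
  visit S0: S0--a-->S4 (new), S0--b-->S2 (new)
  visit S4: S4--a-->S4 (seen), S4--b-->S4 (seen)
  visit S2: S2--a-->S5 (new), S2--b-->S3 (new)
  visit S5: S5--a-->S2 (seen), S5--b-->S4 (seen)
  visit S3: S3--a-->S4 (seen), S3--b-->S4 (seen)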